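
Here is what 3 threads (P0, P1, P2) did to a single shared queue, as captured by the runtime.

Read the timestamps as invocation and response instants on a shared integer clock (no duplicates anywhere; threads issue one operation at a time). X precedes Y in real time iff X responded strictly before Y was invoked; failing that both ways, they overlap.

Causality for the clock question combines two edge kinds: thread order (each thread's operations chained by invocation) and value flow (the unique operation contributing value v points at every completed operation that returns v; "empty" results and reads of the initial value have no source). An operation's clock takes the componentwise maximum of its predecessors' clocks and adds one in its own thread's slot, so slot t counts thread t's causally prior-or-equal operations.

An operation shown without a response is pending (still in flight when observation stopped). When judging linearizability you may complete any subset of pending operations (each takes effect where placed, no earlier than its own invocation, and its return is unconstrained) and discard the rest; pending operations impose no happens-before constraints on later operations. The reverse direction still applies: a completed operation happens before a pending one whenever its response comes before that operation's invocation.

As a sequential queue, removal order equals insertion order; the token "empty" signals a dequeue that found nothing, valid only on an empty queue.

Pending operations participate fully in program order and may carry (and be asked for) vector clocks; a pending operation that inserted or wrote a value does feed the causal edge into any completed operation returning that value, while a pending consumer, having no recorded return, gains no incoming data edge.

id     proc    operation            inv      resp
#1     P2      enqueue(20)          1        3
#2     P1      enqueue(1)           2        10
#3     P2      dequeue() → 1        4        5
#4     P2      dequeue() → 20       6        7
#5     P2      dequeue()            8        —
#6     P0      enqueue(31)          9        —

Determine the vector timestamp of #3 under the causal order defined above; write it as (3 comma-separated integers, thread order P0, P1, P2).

#1, invoked 1, has no incoming edges; only P2's bump applies → (0, 0, 1)
#2, invoked 2, has no incoming edges; only P1's bump applies → (0, 1, 0)
#6, invoked 9, has no incoming edges; only P0's bump applies → (1, 0, 0)
VC(#3, invoked at 4): max of VC(#1)=(0, 0, 1), VC(#2)=(0, 1, 0), then +1 on thread P2 → (0, 1, 2)
VC(#4, invoked at 6): max of VC(#1)=(0, 0, 1), VC(#3)=(0, 1, 2), then +1 on thread P2 → (0, 1, 3)
VC(#5, invoked at 8): max of VC(#4)=(0, 1, 3), then +1 on thread P2 → (0, 1, 4)
target: VC(#3) = (0, 1, 2)

(0, 1, 2)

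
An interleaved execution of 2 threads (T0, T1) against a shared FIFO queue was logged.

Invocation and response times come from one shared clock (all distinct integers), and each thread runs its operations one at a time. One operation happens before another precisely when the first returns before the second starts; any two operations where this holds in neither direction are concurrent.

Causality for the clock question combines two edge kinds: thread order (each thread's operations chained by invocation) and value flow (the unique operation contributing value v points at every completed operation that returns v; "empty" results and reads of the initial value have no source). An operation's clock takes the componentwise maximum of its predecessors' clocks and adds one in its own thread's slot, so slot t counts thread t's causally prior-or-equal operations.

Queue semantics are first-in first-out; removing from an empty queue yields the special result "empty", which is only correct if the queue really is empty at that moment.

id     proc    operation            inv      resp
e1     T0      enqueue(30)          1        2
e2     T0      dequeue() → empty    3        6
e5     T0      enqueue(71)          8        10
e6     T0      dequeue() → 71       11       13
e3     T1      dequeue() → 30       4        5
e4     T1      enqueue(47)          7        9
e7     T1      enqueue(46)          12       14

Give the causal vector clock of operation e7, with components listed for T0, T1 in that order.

(1, 3)

e1, invoked 1, has no incoming edges; only T0's bump applies → (1, 0)
invoked at 4, e3 merges VC(e1)=(1, 0) and bumps T1's slot → (1, 1)
invoked at 3, e2 merges VC(e1)=(1, 0) and bumps T0's slot → (2, 0)
invoked at 7, e4 merges VC(e3)=(1, 1) and bumps T1's slot → (1, 2)
invoked at 8, e5 merges VC(e2)=(2, 0) and bumps T0's slot → (3, 0)
invoked at 12, e7 merges VC(e4)=(1, 2) and bumps T1's slot → (1, 3)
invoked at 11, e6 merges VC(e5)=(3, 0) and bumps T0's slot → (4, 0)
target: VC(e7) = (1, 3)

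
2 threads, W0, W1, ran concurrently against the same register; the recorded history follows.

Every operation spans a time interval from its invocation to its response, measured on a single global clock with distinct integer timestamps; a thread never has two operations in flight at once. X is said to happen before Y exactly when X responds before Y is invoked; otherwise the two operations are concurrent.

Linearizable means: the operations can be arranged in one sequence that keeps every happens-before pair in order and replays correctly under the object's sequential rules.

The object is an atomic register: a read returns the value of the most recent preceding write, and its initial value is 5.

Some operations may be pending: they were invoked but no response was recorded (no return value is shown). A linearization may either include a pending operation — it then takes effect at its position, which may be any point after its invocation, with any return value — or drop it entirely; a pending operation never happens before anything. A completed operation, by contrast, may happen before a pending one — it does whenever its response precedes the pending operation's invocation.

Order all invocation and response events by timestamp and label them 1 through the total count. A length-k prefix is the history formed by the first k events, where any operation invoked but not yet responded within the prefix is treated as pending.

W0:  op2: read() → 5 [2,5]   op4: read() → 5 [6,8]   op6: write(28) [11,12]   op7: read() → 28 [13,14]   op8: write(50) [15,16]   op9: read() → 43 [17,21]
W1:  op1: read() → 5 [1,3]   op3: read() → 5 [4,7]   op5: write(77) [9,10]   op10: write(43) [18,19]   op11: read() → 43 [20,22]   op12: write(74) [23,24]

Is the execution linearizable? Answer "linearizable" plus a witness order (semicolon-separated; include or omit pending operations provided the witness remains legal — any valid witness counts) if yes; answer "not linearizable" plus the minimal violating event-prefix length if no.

linearizable — witness: op1; op2; op3; op4; op5; op6; op7; op8; op10; op9; op11; op12

after step 1 (op1 read() → 5): value 5
after step 2 (op2 read() → 5): value 5
after step 3 (op3 read() → 5): value 5
after step 4 (op4 read() → 5): value 5
after step 5 (op5 write(77)): value 77
after step 6 (op6 write(28)): value 28
after step 7 (op7 read() → 28): value 28
after step 8 (op8 write(50)): value 50
after step 9 (op10 write(43)): value 43
after step 10 (op9 read() → 43): value 43
after step 11 (op11 read() → 43): value 43
after step 12 (op12 write(74)): value 74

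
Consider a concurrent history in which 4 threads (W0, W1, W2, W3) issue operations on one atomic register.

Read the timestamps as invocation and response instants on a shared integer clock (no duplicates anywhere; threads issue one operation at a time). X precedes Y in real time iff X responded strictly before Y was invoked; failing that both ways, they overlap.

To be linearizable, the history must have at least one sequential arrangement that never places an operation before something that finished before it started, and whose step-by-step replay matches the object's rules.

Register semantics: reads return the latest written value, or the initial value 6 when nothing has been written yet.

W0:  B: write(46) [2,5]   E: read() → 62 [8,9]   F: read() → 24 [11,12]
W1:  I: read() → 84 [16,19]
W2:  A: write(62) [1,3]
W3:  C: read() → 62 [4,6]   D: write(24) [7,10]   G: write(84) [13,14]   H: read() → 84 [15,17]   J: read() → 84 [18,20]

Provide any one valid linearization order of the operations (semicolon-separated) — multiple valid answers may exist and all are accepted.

after step 1 (B write(46)): value 46
after step 2 (A write(62)): value 62
after step 3 (C read() → 62): value 62
after step 4 (E read() → 62): value 62
after step 5 (D write(24)): value 24
after step 6 (F read() → 24): value 24
after step 7 (G write(84)): value 84
after step 8 (H read() → 84): value 84
after step 9 (I read() → 84): value 84
after step 10 (J read() → 84): value 84

B; A; C; E; D; F; G; H; I; J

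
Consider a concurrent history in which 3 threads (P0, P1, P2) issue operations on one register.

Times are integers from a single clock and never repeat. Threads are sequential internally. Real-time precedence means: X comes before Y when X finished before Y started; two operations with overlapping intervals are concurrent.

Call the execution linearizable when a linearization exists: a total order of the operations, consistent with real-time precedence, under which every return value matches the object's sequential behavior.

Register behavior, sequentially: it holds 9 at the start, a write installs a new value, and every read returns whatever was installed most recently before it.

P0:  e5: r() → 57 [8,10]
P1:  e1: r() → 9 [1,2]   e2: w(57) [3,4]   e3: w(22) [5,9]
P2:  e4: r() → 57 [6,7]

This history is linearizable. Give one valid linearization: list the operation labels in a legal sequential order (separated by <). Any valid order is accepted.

e1 < e2 < e4 < e5 < e3

step 1: e1 r() → 9 — value 9
step 2: e2 w(57) — value 57
step 3: e4 r() → 57 — value 57
step 4: e5 r() → 57 — value 57
step 5: e3 w(22) — value 22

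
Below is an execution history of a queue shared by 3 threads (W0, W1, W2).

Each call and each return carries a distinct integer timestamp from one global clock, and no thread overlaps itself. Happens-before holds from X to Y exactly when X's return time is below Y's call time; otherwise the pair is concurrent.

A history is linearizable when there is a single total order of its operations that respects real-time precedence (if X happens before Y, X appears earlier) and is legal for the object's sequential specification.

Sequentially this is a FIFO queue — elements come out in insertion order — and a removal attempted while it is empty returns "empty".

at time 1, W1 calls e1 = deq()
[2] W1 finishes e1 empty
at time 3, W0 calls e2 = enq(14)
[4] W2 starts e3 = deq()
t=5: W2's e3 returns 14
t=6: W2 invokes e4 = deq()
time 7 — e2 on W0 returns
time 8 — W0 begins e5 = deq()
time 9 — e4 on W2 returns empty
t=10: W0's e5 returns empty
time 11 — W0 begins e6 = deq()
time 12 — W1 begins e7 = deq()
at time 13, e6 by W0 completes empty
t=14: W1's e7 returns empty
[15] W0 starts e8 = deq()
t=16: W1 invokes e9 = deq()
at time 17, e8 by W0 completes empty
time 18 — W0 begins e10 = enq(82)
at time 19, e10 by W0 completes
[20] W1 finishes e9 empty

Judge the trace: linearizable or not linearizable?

one valid linearization: e1, e2, e3, e4, e5, e6, e7, e8, e9, e10
after step 1 (e1 deq() → empty): queue <>
after step 2 (e2 enq(14)): queue <14>
after step 3 (e3 deq() → 14): queue <>
after step 4 (e4 deq() → empty): queue <>
after step 5 (e5 deq() → empty): queue <>
after step 6 (e6 deq() → empty): queue <>
after step 7 (e7 deq() → empty): queue <>
after step 8 (e8 deq() → empty): queue <>
after step 9 (e9 deq() → empty): queue <>
after step 10 (e10 enq(82)): queue <82>

linearizable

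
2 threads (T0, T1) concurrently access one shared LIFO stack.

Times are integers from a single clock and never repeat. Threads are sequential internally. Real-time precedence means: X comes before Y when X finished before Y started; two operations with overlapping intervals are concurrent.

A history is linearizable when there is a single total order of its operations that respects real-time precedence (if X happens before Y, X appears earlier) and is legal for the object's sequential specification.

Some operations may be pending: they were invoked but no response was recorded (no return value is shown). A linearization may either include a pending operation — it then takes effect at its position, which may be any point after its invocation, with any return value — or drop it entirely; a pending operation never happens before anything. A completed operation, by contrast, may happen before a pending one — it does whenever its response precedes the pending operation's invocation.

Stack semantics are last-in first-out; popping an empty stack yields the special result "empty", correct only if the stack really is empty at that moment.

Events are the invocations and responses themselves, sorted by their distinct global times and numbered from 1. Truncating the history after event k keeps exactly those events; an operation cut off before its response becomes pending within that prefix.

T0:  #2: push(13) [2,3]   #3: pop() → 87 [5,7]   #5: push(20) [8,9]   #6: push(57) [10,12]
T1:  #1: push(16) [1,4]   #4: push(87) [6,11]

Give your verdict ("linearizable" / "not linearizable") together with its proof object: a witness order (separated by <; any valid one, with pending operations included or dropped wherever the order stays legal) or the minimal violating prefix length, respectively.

1. #1 push(16), leaving stack <16>
2. #2 push(13), leaving stack <16,13>
3. #4 push(87), leaving stack <16,13,87>
4. #3 pop() → 87, leaving stack <16,13>
5. #5 push(20), leaving stack <16,13,20>
6. #6 push(57), leaving stack <16,13,20,57>

linearizable — witness: #1 < #2 < #4 < #3 < #5 < #6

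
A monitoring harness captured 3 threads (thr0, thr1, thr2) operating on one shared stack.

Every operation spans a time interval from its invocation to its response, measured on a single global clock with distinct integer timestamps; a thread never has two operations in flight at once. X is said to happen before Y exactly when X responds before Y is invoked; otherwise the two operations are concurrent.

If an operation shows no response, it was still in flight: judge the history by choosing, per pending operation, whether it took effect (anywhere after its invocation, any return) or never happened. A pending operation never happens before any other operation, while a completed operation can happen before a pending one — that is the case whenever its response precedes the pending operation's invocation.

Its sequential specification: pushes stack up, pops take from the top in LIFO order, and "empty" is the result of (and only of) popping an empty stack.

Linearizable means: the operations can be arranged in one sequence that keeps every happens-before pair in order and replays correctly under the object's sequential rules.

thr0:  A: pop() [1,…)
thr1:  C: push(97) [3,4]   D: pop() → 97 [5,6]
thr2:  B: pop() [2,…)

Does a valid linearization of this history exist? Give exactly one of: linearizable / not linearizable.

linearizable

a witness: A, B, C, D
after step 1 (A pop() (pending, included)): stack <>
after step 2 (B pop() (pending, included)): stack <>
after step 3 (C push(97)): stack <97>
after step 4 (D pop() → 97): stack <>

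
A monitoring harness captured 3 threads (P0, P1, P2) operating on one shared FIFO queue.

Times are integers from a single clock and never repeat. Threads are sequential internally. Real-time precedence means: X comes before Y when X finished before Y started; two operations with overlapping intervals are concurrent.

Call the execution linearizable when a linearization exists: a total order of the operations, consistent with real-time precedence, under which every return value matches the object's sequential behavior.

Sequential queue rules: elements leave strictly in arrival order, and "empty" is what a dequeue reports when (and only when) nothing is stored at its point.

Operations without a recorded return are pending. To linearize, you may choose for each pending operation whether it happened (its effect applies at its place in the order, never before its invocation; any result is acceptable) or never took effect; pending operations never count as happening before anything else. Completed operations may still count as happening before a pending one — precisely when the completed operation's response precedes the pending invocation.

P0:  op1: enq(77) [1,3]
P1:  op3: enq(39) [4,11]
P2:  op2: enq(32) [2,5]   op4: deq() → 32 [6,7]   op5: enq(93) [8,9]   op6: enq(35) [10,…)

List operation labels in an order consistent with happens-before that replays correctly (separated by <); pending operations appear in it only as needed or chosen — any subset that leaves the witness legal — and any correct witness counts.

after step 1 (op2 enq(32)): queue <32>
after step 2 (op1 enq(77)): queue <32,77>
after step 3 (op3 enq(39)): queue <32,77,39>
after step 4 (op4 deq() → 32): queue <77,39>
after step 5 (op5 enq(93)): queue <77,39,93>

op2 < op1 < op3 < op4 < op5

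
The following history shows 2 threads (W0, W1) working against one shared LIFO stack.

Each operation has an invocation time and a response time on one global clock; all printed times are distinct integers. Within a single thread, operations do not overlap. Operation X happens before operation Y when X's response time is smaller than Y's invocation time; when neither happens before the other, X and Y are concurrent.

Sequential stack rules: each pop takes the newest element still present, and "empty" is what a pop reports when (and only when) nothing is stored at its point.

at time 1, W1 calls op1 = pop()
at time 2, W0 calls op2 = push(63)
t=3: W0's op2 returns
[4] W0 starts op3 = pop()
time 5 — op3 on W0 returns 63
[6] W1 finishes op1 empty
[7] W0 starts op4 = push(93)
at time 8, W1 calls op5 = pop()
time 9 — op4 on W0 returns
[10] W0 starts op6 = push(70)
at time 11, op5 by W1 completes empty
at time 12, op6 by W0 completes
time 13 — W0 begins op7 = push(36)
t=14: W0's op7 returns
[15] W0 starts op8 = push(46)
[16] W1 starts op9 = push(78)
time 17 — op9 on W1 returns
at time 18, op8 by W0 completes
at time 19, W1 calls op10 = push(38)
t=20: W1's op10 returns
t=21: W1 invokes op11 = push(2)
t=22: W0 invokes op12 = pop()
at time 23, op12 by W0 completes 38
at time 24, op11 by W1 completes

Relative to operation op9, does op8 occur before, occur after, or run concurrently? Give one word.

concurrent

op8 spans [15,18], op9 spans [16,17]
the intervals overlap in both directions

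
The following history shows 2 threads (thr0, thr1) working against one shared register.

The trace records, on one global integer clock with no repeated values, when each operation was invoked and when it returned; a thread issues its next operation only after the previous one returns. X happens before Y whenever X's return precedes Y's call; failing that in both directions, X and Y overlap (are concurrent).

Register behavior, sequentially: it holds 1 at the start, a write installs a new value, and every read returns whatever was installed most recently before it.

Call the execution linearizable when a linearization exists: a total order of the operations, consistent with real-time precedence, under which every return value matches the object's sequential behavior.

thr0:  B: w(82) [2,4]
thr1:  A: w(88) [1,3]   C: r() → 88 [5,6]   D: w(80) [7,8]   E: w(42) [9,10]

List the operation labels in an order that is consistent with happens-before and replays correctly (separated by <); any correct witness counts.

after step 1 (B w(82)): value 82
after step 2 (A w(88)): value 88
after step 3 (C r() → 88): value 88
after step 4 (D w(80)): value 80
after step 5 (E w(42)): value 42

B < A < C < D < E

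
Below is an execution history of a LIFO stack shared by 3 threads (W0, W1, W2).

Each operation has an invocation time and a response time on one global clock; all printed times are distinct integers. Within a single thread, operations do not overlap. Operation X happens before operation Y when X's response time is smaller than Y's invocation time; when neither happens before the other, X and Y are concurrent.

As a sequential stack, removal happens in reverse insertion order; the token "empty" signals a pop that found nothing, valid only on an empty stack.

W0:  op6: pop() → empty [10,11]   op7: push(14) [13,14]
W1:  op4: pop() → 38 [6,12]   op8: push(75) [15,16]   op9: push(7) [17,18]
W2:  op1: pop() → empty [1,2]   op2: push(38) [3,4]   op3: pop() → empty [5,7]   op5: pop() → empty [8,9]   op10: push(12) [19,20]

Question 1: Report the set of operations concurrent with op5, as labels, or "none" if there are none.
op4

op5 spans [8,9]; an op avoiding the whole window 8..9 is ordered, any other is concurrent
op1 [1,2]: before
op2 [3,4]: before
op3 [5,7]: before
op4 [6,12]: concurrent
op6 [10,11]: after
op7 [13,14]: after
op8 [15,16]: after
op9 [17,18]: after
op10 [19,20]: after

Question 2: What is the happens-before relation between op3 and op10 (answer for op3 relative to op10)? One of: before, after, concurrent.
before

op3 spans [5,7], op10 spans [19,20]
resp(op3)=7 < inv(op10)=19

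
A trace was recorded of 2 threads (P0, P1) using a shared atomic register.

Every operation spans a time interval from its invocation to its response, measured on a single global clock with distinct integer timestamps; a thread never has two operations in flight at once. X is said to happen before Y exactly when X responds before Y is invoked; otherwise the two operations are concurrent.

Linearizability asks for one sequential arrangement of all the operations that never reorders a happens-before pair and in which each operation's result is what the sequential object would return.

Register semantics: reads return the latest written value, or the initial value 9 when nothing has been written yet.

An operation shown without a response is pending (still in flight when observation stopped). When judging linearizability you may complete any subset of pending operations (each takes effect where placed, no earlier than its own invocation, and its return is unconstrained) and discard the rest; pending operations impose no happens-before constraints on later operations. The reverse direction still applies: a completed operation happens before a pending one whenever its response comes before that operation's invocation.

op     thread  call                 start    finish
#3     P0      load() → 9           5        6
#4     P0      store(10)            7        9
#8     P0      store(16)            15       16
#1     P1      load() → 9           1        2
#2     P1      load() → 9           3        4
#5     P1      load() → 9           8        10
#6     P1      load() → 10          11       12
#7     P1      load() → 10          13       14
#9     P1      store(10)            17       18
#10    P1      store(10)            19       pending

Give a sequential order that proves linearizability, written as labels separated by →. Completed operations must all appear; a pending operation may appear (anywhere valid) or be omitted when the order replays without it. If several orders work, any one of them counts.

after step 1 (#1 load() → 9): value 9
after step 2 (#2 load() → 9): value 9
after step 3 (#3 load() → 9): value 9
after step 4 (#5 load() → 9): value 9
after step 5 (#4 store(10)): value 10
after step 6 (#6 load() → 10): value 10
after step 7 (#7 load() → 10): value 10
after step 8 (#8 store(16)): value 16
after step 9 (#9 store(10)): value 10

#1 → #2 → #3 → #5 → #4 → #6 → #7 → #8 → #9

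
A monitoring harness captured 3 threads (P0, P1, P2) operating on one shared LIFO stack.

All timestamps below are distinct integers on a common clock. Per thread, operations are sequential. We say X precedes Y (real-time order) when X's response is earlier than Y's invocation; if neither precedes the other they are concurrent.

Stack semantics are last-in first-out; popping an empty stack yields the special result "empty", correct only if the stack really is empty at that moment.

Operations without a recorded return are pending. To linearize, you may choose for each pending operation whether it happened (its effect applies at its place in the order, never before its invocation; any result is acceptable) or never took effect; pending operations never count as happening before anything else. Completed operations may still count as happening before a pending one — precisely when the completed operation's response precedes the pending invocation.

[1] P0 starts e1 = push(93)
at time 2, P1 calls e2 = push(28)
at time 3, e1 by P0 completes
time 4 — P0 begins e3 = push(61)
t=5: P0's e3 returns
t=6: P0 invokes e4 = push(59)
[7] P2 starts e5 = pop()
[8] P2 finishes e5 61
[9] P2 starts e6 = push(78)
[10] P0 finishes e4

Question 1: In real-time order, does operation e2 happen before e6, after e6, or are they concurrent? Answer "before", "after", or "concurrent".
concurrent

e2 spans [2,…), e6 spans [9,…)
the intervals overlap in both directions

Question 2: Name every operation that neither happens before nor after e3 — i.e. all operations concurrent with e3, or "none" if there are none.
e2

concurrent with e3 ([4,5]): every op whose interval crosses 4..5
e1 [1,3]: before
e2 [2,…): concurrent
e4 [6,10]: after
e5 [7,8]: after
e6 [9,…): after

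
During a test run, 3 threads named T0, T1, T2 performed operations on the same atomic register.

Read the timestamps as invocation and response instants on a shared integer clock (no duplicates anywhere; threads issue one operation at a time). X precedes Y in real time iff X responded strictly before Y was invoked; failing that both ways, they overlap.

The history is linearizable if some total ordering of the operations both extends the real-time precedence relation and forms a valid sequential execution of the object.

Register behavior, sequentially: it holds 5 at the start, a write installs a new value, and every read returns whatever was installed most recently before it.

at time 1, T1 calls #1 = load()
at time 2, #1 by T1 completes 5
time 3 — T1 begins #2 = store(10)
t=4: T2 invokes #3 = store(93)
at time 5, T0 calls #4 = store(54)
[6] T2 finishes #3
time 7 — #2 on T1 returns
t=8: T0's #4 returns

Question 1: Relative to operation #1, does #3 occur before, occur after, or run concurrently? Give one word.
Answer: after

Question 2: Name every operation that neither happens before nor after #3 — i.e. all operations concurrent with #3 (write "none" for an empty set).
Answer: #2, #4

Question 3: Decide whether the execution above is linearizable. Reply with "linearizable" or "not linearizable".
one valid linearization: #1, #2, #3, #4
1. #1 load() → 5, leaving value 5
2. #2 store(10), leaving value 10
3. #3 store(93), leaving value 93
4. #4 store(54), leaving value 54

linearizable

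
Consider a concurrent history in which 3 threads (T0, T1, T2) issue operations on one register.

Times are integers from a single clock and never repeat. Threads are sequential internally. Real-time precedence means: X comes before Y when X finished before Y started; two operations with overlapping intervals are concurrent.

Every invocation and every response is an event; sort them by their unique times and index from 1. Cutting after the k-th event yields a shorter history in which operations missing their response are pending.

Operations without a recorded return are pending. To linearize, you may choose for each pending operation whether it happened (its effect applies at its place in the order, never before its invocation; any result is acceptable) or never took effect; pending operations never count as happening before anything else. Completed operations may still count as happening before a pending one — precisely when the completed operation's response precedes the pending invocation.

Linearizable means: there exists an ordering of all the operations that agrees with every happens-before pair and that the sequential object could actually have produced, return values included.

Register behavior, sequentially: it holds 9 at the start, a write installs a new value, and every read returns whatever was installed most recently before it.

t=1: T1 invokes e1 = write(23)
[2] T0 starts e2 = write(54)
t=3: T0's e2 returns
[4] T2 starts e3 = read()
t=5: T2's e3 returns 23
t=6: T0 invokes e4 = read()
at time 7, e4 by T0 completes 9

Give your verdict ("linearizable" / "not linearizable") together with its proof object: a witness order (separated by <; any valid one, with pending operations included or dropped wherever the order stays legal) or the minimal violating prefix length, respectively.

not linearizable — minimal violating prefix: 7 events

cut after 6 events: linearizable; cut after 7 events (e4 responds, time 7): not linearizable
one real-time candidate order over the 3 completed operations — the register replay rejects it
no completion choice of the 1 pending operation (e1) rescues it — every subset was tried
take e2, e3, e4 (pending dropped): step 2 already fails, because e3 read() → 23 cannot occur there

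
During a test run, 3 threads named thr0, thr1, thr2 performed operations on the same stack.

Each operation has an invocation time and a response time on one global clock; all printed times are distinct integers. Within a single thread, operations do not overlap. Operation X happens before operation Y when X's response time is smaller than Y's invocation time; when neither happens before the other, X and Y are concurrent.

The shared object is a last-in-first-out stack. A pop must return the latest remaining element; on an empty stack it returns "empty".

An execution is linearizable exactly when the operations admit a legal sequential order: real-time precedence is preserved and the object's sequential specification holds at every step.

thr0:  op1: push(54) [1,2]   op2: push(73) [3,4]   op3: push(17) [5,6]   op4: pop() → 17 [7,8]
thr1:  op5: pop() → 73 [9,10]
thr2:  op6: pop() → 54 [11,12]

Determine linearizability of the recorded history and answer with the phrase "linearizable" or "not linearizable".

linearizable

one valid linearization: op1, op2, op3, op4, op5, op6
1. op1 push(54), leaving stack <54>
2. op2 push(73), leaving stack <54,73>
3. op3 push(17), leaving stack <54,73,17>
4. op4 pop() → 17, leaving stack <54,73>
5. op5 pop() → 73, leaving stack <54>
6. op6 pop() → 54, leaving stack <>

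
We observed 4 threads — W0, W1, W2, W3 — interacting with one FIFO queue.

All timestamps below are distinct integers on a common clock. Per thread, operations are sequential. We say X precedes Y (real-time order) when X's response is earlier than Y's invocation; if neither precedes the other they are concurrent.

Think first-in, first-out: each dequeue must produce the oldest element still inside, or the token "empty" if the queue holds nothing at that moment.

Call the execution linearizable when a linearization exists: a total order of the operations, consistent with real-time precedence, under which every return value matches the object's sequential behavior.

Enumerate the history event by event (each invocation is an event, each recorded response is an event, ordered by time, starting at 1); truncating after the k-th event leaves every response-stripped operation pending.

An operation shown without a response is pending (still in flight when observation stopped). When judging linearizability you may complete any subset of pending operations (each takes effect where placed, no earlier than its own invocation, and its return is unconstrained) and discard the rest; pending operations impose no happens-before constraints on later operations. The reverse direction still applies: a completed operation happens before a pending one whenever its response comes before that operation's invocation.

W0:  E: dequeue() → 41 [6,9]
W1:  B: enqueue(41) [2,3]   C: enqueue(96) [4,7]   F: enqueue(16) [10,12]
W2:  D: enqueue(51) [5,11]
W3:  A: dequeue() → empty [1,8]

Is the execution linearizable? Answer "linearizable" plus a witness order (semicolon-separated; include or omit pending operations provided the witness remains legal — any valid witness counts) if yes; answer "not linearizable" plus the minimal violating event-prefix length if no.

linearizable — witness: A; B; C; D; E; F

after step 1 (A dequeue() → empty): queue <>
after step 2 (B enqueue(41)): queue <41>
after step 3 (C enqueue(96)): queue <41,96>
after step 4 (D enqueue(51)): queue <41,96,51>
after step 5 (E dequeue() → 41): queue <96,51>
after step 6 (F enqueue(16)): queue <96,51,16>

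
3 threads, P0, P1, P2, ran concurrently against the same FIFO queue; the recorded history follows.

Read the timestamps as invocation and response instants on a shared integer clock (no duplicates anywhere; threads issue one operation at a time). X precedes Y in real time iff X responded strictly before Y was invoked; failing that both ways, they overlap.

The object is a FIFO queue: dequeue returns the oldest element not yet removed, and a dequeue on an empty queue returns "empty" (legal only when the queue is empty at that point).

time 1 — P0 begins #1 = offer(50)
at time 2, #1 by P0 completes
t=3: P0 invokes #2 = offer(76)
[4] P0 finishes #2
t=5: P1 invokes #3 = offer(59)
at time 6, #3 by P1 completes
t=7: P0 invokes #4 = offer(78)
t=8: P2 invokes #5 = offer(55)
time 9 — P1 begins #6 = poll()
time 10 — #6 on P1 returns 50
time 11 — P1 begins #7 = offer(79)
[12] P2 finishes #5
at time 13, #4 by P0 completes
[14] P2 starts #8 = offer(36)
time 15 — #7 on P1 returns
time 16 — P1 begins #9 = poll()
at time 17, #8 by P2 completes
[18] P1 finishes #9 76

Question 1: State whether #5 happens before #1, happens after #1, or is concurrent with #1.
after

#5 spans [8,12], #1 spans [1,2]
resp(#1)=2 < inv(#5)=8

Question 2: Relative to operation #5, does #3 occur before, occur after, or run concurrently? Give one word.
before

#3 spans [5,6], #5 spans [8,12]
resp(#3)=6 < inv(#5)=8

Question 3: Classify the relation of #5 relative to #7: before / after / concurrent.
concurrent

#5 spans [8,12], #7 spans [11,15]
the intervals overlap in both directions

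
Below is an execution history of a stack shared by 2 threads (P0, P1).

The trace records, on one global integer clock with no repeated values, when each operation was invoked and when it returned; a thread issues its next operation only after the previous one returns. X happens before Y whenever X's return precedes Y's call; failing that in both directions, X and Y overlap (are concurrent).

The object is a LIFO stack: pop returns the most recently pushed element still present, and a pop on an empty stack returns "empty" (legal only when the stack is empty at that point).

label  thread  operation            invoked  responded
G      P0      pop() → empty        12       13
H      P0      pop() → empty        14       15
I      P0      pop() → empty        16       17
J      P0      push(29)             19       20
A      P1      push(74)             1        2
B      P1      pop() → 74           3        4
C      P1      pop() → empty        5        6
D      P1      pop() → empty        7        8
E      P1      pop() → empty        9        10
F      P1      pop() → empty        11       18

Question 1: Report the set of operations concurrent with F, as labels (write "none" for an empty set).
F runs from 11 to 18; window-overlapping ops are concurrent
A [1,2]: before
B [3,4]: before
C [5,6]: before
D [7,8]: before
E [9,10]: before
G [12,13]: concurrent
H [14,15]: concurrent
I [16,17]: concurrent
J [19,20]: after

G, H, I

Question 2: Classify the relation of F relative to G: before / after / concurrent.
F spans [11,18], G spans [12,13]
the intervals overlap in both directions

concurrent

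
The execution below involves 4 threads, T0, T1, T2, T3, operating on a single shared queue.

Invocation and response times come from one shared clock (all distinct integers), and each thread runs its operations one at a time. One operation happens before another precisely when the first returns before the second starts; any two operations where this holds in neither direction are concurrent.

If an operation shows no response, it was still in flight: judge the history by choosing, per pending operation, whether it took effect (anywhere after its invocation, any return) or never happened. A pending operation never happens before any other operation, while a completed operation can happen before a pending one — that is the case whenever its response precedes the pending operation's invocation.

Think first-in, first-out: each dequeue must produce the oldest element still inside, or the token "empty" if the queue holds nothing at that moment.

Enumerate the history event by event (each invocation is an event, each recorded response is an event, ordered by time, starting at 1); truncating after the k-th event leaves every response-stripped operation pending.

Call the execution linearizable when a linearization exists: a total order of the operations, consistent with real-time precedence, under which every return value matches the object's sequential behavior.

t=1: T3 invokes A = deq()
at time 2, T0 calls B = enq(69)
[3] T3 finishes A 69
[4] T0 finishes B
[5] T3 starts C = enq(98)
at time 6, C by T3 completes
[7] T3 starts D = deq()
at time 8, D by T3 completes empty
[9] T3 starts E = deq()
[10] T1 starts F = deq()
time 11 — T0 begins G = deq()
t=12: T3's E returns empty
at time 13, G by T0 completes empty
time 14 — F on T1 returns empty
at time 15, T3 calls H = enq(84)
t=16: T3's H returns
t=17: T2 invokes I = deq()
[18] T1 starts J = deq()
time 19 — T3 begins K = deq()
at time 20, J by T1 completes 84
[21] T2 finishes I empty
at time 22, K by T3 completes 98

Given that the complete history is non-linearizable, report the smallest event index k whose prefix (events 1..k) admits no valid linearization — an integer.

8

events 1..7 are still linearizable — one witness is B, A, C:
1. B enq(69), leaving queue <69>
2. A deq() → 69, leaving queue <>
3. C enq(98), leaving queue <98>
include event 8 — D responding at 8 — and every candidate order breaks
one such order, A, B, C, D, breaks at step 1 where A deq() → 69 is illegal
one such order, B, A, C, D, breaks at step 4 where D deq() → empty is illegal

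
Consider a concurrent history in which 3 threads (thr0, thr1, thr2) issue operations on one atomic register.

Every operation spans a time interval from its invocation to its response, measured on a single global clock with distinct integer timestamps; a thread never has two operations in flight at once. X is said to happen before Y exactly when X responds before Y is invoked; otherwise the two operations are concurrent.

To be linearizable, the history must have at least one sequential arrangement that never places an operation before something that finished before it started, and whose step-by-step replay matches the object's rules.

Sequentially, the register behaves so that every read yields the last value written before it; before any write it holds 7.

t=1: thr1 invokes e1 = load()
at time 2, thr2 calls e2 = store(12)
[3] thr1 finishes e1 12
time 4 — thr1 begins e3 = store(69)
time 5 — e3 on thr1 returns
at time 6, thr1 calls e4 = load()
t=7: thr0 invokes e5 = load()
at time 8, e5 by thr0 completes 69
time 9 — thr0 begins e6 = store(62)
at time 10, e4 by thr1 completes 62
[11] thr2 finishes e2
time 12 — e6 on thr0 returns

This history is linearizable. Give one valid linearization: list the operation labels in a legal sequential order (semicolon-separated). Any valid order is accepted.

e2; e1; e3; e5; e6; e4

after step 1 (e2 store(12)): value 12
after step 2 (e1 load() → 12): value 12
after step 3 (e3 store(69)): value 69
after step 4 (e5 load() → 69): value 69
after step 5 (e6 store(62)): value 62
after step 6 (e4 load() → 62): value 62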